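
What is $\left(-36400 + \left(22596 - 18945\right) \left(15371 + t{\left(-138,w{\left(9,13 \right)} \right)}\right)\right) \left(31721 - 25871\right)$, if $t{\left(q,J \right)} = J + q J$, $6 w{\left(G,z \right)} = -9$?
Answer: $332475398775$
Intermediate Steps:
$w{\left(G,z \right)} = - \frac{3}{2}$ ($w{\left(G,z \right)} = \frac{1}{6} \left(-9\right) = - \frac{3}{2}$)
$t{\left(q,J \right)} = J + J q$
$\left(-36400 + \left(22596 - 18945\right) \left(15371 + t{\left(-138,w{\left(9,13 \right)} \right)}\right)\right) \left(31721 - 25871\right) = \left(-36400 + \left(22596 - 18945\right) \left(15371 - \frac{3 \left(1 - 138\right)}{2}\right)\right) \left(31721 - 25871\right) = \left(-36400 + 3651 \left(15371 - - \frac{411}{2}\right)\right) 5850 = \left(-36400 + 3651 \left(15371 + \frac{411}{2}\right)\right) 5850 = \left(-36400 + 3651 \cdot \frac{31153}{2}\right) 5850 = \left(-36400 + \frac{113739603}{2}\right) 5850 = \frac{113666803}{2} \cdot 5850 = 332475398775$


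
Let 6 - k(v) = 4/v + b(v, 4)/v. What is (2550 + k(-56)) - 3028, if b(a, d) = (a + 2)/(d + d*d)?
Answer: -264307/560 ≈ -471.98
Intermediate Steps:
b(a, d) = (2 + a)/(d + d²)
k(v) = 6 - 4/v - (⅒ + v/20)/v (k(v) = 6 - (4/v + ((2 + v)/(4*(1 + 4)))/v) = 6 - (4/v + ((¼)*(2 + v)/5)/v) = 6 - (4/v + ((¼)*(⅕)*(2 + v))/v) = 6 - (4/v + (⅒ + v/20)/v) = 6 + (-4/v - (⅒ + v/20)/v) = 6 - 4/v - (⅒ + v/20)/v)
(2550 + k(-56)) - 3028 = (2550 + (1/20)*(-82 + 119*(-56))/(-56)) - 3028 = (2550 + (1/20)*(-1/56)*(-82 - 6664)) - 3028 = (2550 + (1/20)*(-1/56)*(-6746)) - 3028 = (2550 + 3373/560) - 3028 = 1431373/560 - 3028 = -264307/560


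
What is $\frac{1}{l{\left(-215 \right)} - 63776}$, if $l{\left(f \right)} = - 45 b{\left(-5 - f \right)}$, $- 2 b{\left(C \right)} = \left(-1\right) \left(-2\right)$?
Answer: $- \frac{1}{63731} \approx -1.5691 \cdot 10^{-5}$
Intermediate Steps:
$b{\left(C \right)} = -1$ ($b{\left(C \right)} = - \frac{\left(-1\right) \left(-2\right)}{2} = \left(- \frac{1}{2}\right) 2 = -1$)
$l{\left(f \right)} = 45$ ($l{\left(f \right)} = \left(-45\right) \left(-1\right) = 45$)
$\frac{1}{l{\left(-215 \right)} - 63776} = \frac{1}{45 - 63776} = \frac{1}{-63731} = - \frac{1}{63731}$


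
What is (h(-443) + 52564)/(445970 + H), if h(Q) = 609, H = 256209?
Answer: 53173/702179 ≈ 0.075726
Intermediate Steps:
(h(-443) + 52564)/(445970 + H) = (609 + 52564)/(445970 + 256209) = 53173/702179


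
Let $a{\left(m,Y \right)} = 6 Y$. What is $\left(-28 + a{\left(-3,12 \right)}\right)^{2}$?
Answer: $1936$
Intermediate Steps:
$\left(-28 + a{\left(-3,12 \right)}\right)^{2} = \left(-28 + 6 \cdot 12\right)^{2} = \left(-28 + 72\right)^{2} = 44^{2} = 1936$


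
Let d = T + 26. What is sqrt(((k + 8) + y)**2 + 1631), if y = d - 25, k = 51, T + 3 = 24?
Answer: 64*sqrt(2) ≈ 90.510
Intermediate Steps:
T = 21 (T = -3 + 24 = 21)
d = 47 (d = 21 + 26 = 47)
y = 22 (y = 47 - 25 = 22)
sqrt(((k + 8) + y)**2 + 1631) = sqrt(((51 + 8) + 22)**2 + 1631) = sqrt((59 + 22)**2 + 1631) = sqrt(81**2 + 1631) = sqrt(6561 + 1631) = sqrt(8192) = 64*sqrt(2)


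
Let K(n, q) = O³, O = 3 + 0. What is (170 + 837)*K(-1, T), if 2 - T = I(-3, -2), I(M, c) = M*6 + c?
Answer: 27189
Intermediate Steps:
I(M, c) = c + 6*M (I(M, c) = 6*M + c = c + 6*M)
T = 22 (T = 2 - (-2 + 6*(-3)) = 2 - (-2 - 18) = 2 - 1*(-20) = 2 + 20 = 22)
O = 3
K(n, q) = 27 (K(n, q) = 3³ = 27)
(170 + 837)*K(-1, T) = (170 + 837)*27 = 1007*27 = 27189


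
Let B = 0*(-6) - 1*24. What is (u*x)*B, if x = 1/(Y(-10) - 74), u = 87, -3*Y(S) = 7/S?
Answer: 62640/2213 ≈ 28.305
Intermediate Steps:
Y(S) = -7/(3*S)
B = -24 (B = 0 - 24 = -24)
x = -30/2213 (x = 1/(-7/3/(-10) - 74) = 1/(-7/3*(-⅒) - 74) = 1/(7/30 - 74) = 1/(-2213/30) = -30/2213 ≈ -0.013556)
(u*x)*B = (87*(-30/2213))*(-24) = -2610/2213*(-24) = 62640/2213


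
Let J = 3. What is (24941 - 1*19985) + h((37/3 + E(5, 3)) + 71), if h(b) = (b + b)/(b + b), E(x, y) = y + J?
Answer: 4957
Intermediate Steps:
E(x, y) = 3 + y (E(x, y) = y + 3 = 3 + y)
h(b) = 1 (h(b) = (2*b)/((2*b)) = (2*b)*(1/(2*b)) = 1)
(24941 - 1*19985) + h((37/3 + E(5, 3)) + 71) = (24941 - 1*19985) + 1 = (24941 - 19985) + 1 = 4956 + 1 = 4957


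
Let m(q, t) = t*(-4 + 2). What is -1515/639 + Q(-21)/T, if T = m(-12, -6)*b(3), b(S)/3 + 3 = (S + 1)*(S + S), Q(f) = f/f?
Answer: -127189/53676 ≈ -2.3696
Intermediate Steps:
m(q, t) = -2*t (m(q, t) = t*(-2) = -2*t)
Q(f) = 1
b(S) = -9 + 6*S*(1 + S) (b(S) = -9 + 3*((S + 1)*(S + S)) = -9 + 3*((1 + S)*(2*S)) = -9 + 3*(2*S*(1 + S)) = -9 + 6*S*(1 + S))
T = 756 (T = (-2*(-6))*(-9 + 6*3 + 6*3²) = 12*(-9 + 18 + 6*9) = 12*(-9 + 18 + 54) = 12*63 = 756)
-1515/639 + Q(-21)/T = -1515/639 + 1/756 = -1515*1/639 + 1*(1/756) = -505/213 + 1/756 = -127189/53676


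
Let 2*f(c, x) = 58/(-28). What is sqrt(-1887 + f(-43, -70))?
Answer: I*sqrt(370055)/14 ≈ 43.452*I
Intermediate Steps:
f(c, x) = -29/28 (f(c, x) = (58/(-28))/2 = (58*(-1/28))/2 = (1/2)*(-29/14) = -29/28)
sqrt(-1887 + f(-43, -70)) = sqrt(-1887 - 29/28) = sqrt(-52865/28) = I*sqrt(370055)/14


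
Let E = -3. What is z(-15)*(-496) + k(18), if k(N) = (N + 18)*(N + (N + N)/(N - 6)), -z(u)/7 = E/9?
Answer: -1204/3 ≈ -401.33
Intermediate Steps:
z(u) = 7/3 (z(u) = -(-21)/9 = -7*(-⅓) = 7/3)
k(N) = (18 + N)*(N + 2*N/(-6 + N)) (k(N) = (18 + N)*(N + (2*N)/(-6 + N)) = (18 + N)*(N + 2*N/(-6 + N)))
z(-15)*(-496) + k(18) = (7/3)*(-496) + 18*(-72 + 18² + 14*18)/(-6 + 18) = -3472/3 + 18*(-72 + 324 + 252)/12 = -3472/3 + 18*(1/12)*504 = -3472/3 + 756 = -1204/3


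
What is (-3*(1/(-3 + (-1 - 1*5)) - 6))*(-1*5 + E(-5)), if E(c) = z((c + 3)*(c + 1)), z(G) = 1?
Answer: -220/3 ≈ -73.333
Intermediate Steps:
E(c) = 1
(-3*(1/(-3 + (-1 - 1*5)) - 6))*(-1*5 + E(-5)) = (-3*(1/(-3 + (-1 - 1*5)) - 6))*(-1*5 + 1) = (-3*(1/(-3 + (-1 - 5)) - 6))*(-5 + 1) = -3*(1/(-3 - 6) - 6)*(-4) = -3*(1/(-9) - 6)*(-4) = -3*(-⅑ - 6)*(-4) = -3*(-55/9)*(-4) = (55/3)*(-4) = -220/3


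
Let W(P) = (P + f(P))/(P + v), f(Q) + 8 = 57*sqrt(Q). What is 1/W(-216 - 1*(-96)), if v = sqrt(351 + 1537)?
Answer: (120 - 4*sqrt(118))/(128 - 114*I*sqrt(30)) ≈ 0.024118 + 0.11765*I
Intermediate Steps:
f(Q) = -8 + 57*sqrt(Q)
v = 4*sqrt(118) (v = sqrt(1888) = 4*sqrt(118) ≈ 43.451)
W(P) = (-8 + P + 57*sqrt(P))/(P + 4*sqrt(118)) (W(P) = (P + (-8 + 57*sqrt(P)))/(P + 4*sqrt(118)) = (-8 + P + 57*sqrt(P))/(P + 4*sqrt(118)))
1/W(-216 - 1*(-96)) = 1/((-8 + (-216 - 1*(-96)) + 57*sqrt(-216 - 1*(-96)))/((-216 - 1*(-96)) + 4*sqrt(118))) = 1/((-8 + (-216 + 96) + 57*sqrt(-216 + 96))/((-216 + 96) + 4*sqrt(118))) = 1/((-8 - 120 + 57*sqrt(-120))/(-120 + 4*sqrt(118))) = 1/((-8 - 120 + 57*(2*I*sqrt(30)))/(-120 + 4*sqrt(118))) = 1/((-8 - 120 + 114*I*sqrt(30))/(-120 + 4*sqrt(118))) = 1/((-128 + 114*I*sqrt(30))/(-120 + 4*sqrt(118))) = (-120 + 4*sqrt(118))/(-128 + 114*I*sqrt(30))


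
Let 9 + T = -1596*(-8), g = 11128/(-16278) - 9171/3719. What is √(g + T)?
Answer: √11687022244070352894/30268941 ≈ 112.94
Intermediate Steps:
g = -95335285/30268941 (g = 11128*(-1/16278) - 9171*1/3719 = -5564/8139 - 9171/3719 = -95335285/30268941 ≈ -3.1496)
T = 12759 (T = -9 - 1596*(-8) = -9 + 12768 = 12759)
√(g + T) = √(-95335285/30268941 + 12759) = √(386106082934/30268941) = √11687022244070352894/30268941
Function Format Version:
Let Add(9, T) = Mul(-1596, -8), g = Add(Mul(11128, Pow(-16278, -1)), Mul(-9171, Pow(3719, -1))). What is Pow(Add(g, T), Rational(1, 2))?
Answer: Mul(Rational(1, 30268941), Pow(11687022244070352894, Rational(1, 2))) ≈ 112.94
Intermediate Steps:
g = Rational(-95335285, 30268941) (g = Add(Mul(11128, Rational(-1, 16278)), Mul(-9171, Rational(1, 3719))) = Add(Rational(-5564, 8139), Rational(-9171, 3719)) = Rational(-95335285, 30268941) ≈ -3.1496)
T = 12759 (T = Add(-9, Mul(-1596, -8)) = Add(-9, 12768) = 12759)
Pow(Add(g, T), Rational(1, 2)) = Pow(Add(Rational(-95335285, 30268941), 12759), Rational(1, 2)) = Pow(Rational(386106082934, 30268941), Rational(1, 2)) = Mul(Rational(1, 30268941), Pow(11687022244070352894, Rational(1, 2)))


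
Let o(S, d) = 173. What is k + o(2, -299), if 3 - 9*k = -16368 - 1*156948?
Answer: 58292/3 ≈ 19431.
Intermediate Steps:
k = 57773/3 (k = 1/3 - (-16368 - 1*156948)/9 = 1/3 - (-16368 - 156948)/9 = 1/3 - 1/9*(-173316) = 1/3 + 57772/3 = 57773/3 ≈ 19258.)
k + o(2, -299) = 57773/3 + 173 = 58292/3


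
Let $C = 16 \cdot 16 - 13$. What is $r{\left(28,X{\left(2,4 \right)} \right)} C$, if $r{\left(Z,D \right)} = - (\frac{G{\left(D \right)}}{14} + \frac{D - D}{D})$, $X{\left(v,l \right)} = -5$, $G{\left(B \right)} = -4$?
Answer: $\frac{486}{7} \approx 69.429$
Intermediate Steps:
$r{\left(Z,D \right)} = \frac{2}{7}$ ($r{\left(Z,D \right)} = - (- \frac{4}{14} + \frac{D - D}{D}) = - (\left(-4\right) \frac{1}{14} + \frac{0}{D}) = - (- \frac{2}{7} + 0) = \left(-1\right) \left(- \frac{2}{7}\right) = \frac{2}{7}$)
$C = 243$ ($C = 256 - 13 = 243$)
$r{\left(28,X{\left(2,4 \right)} \right)} C = \frac{2}{7} \cdot 243 = \frac{486}{7}$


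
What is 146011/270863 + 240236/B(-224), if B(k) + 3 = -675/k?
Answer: 14575914219665/812589 ≈ 1.7938e+7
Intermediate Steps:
B(k) = -3 - 675/k
146011/270863 + 240236/B(-224) = 146011/270863 + 240236/(-3 - 675/(-224)) = 146011*(1/270863) + 240236/(-3 - 675*(-1/224)) = 146011/270863 + 240236/(-3 + 675/224) = 146011/270863 + 240236/(3/224) = 146011/270863 + 240236*(224/3) = 146011/270863 + 53812864/3 = 14575914219665/812589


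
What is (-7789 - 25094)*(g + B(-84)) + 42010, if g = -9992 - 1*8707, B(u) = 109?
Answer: 611336980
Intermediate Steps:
g = -18699 (g = -9992 - 8707 = -18699)
(-7789 - 25094)*(g + B(-84)) + 42010 = (-7789 - 25094)*(-18699 + 109) + 42010 = -32883*(-18590) + 42010 = 611294970 + 42010 = 611336980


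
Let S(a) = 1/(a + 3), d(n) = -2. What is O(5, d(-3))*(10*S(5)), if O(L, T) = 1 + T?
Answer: -5/4 ≈ -1.2500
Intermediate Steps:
S(a) = 1/(3 + a)
O(5, d(-3))*(10*S(5)) = (1 - 2)*(10/(3 + 5)) = -10/8 = -1*5/4 = -5/4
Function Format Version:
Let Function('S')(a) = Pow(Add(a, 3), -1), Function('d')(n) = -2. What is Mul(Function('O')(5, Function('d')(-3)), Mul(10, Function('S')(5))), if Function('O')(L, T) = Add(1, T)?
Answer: Rational(-5, 4) ≈ -1.2500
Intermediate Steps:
Function('S')(a) = Pow(Add(3, a), -1)
Mul(Function('O')(5, Function('d')(-3)), Mul(10, Function('S')(5))) = Mul(Add(1, -2), Mul(10, Pow(Add(3, 5), -1))) = Mul(-1, Mul(10, Pow(8, -1))) = Mul(-1, Mul(10, Rational(1, 8))) = Mul(-1, Rational(5, 4)) = Rational(-5, 4)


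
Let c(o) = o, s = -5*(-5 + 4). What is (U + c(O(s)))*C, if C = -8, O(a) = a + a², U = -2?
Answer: -224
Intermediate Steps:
s = 5 (s = -5*(-1) = 5)
(U + c(O(s)))*C = (-2 + 5*(1 + 5))*(-8) = (-2 + 5*6)*(-8) = (-2 + 30)*(-8) = 28*(-8) = -224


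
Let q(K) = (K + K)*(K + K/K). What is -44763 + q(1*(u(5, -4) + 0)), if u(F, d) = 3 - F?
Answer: -44759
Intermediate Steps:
q(K) = 2*K*(1 + K) (q(K) = (2*K)*(K + 1) = (2*K)*(1 + K) = 2*K*(1 + K))
-44763 + q(1*(u(5, -4) + 0)) = -44763 + 2*(1*((3 - 1*5) + 0))*(1 + 1*((3 - 1*5) + 0)) = -44763 + 2*(1*((3 - 5) + 0))*(1 + 1*((3 - 5) + 0)) = -44763 + 2*(1*(-2 + 0))*(1 + 1*(-2 + 0)) = -44763 + 2*(1*(-2))*(1 + 1*(-2)) = -44763 + 2*(-2)*(1 - 2) = -44763 + 2*(-2)*(-1) = -44763 + 4 = -44759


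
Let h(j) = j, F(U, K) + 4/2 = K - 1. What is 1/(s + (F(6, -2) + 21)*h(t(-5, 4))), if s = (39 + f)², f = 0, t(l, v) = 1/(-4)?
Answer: 1/1517 ≈ 0.00065920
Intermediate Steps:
t(l, v) = -¼
F(U, K) = -3 + K (F(U, K) = -2 + (K - 1) = -2 + (-1 + K) = -3 + K)
s = 1521 (s = (39 + 0)² = 39² = 1521)
1/(s + (F(6, -2) + 21)*h(t(-5, 4))) = 1/(1521 + ((-3 - 2) + 21)*(-¼)) = 1/(1521 + (-5 + 21)*(-¼)) = 1/(1521 + 16*(-¼)) = 1/(1521 - 4) = 1/1517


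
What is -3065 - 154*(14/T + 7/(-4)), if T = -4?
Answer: -4513/2 ≈ -2256.5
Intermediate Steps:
-3065 - 154*(14/T + 7/(-4)) = -3065 - 154*(14/(-4) + 7/(-4)) = -3065 - 154*(14*(-¼) + 7*(-¼)) = -3065 - 154*(-7/2 - 7/4) = -3065 - 154*(-21/4) = -3065 + 1617/2 = -4513/2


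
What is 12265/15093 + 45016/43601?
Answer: 1214192753/658069893 ≈ 1.8451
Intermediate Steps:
12265/15093 + 45016/43601 = 1214192753/658069893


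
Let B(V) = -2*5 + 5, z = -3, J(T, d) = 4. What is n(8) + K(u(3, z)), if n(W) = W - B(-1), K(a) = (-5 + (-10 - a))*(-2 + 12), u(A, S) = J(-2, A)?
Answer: -177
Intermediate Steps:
u(A, S) = 4
B(V) = -5 (B(V) = -10 + 5 = -5)
K(a) = -150 - 10*a (K(a) = (-15 - a)*10 = -150 - 10*a)
n(W) = 5 + W (n(W) = W - 1*(-5) = W + 5 = 5 + W)
n(8) + K(u(3, z)) = (5 + 8) + (-150 - 10*4) = 13 + (-150 - 40) = 13 - 190 = -177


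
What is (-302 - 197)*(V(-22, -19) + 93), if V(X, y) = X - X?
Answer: -46407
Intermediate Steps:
V(X, y) = 0
(-302 - 197)*(V(-22, -19) + 93) = (-302 - 197)*(0 + 93) = -499*93 = -46407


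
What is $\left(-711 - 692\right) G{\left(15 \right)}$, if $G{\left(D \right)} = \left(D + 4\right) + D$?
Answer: $-47702$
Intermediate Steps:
$G{\left(D \right)} = 4 + 2 D$ ($G{\left(D \right)} = \left(4 + D\right) + D = 4 + 2 D$)
$\left(-711 - 692\right) G{\left(15 \right)} = \left(-711 - 692\right) \left(4 + 2 \cdot 15\right) = - 1403 \left(4 + 30\right) = \left(-1403\right) 34 = -47702$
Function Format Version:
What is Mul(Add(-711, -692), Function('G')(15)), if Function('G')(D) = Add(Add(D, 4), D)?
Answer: -47702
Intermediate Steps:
Function('G')(D) = Add(4, Mul(2, D)) (Function('G')(D) = Add(Add(4, D), D) = Add(4, Mul(2, D)))
Mul(Add(-711, -692), Function('G')(15)) = Mul(Add(-711, -692), Add(4, Mul(2, 15))) = Mul(-1403, Add(4, 30)) = Mul(-1403, 34) = -47702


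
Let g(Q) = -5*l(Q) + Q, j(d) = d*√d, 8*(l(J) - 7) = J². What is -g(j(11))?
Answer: 6935/8 - 11*√11 ≈ 830.39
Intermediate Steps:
l(J) = 7 + J²/8
j(d) = d^(3/2)
g(Q) = -35 + Q - 5*Q²/8 (g(Q) = -5*(7 + Q²/8) + Q = (-35 - 5*Q²/8) + Q = -35 + Q - 5*Q²/8)
-g(j(11)) = -(-35 + 11^(3/2) - 5*(11^(3/2))²/8) = -(-35 + 11*√11 - 5*(11*√11)²/8) = -(-35 + 11*√11 - 5/8*1331) = -(-35 + 11*√11 - 6655/8) = -(-6935/8 + 11*√11) = 6935/8 - 11*√11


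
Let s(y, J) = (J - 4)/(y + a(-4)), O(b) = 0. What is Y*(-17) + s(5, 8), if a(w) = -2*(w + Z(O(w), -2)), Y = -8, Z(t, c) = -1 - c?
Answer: 1500/11 ≈ 136.36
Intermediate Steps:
a(w) = -2 - 2*w (a(w) = -2*(w + (-1 - 1*(-2))) = -2*(w + (-1 + 2)) = -2*(w + 1) = -2*(1 + w) = -2 - 2*w)
s(y, J) = (-4 + J)/(6 + y) (s(y, J) = (J - 4)/(y + (-2 - 2*(-4))) = (-4 + J)/(y + (-2 + 8)) = (-4 + J)/(y + 6) = (-4 + J)/(6 + y))
Y*(-17) + s(5, 8) = -8*(-17) + (-4 + 8)/(6 + 5) = 136 + 4/11 = 1500/11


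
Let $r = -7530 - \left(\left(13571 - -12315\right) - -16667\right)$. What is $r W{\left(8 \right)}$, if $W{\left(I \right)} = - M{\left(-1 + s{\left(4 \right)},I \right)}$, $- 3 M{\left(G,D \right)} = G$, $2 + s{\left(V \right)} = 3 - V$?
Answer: $\frac{200332}{3} \approx 66777.0$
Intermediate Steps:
$s{\left(V \right)} = 1 - V$ ($s{\left(V \right)} = -2 - \left(-3 + V\right) = 1 - V$)
$M{\left(G,D \right)} = - \frac{G}{3}$
$W{\left(I \right)} = - \frac{4}{3}$ ($W{\left(I \right)} = - \frac{\left(-1\right) \left(-1 + \left(1 - 4\right)\right)}{3} = - \frac{\left(-1\right) \left(-1 - 3\right)}{3} = - \frac{\left(-1\right) \left(-4\right)}{3} = \left(-1\right) \frac{4}{3} = - \frac{4}{3}$)
$r = -50083$ ($r = -7530 - \left(\left(13571 + 12315\right) + 16667\right) = -7530 - \left(25886 + 16667\right) = -7530 - 42553 = -50083$)
$r W{\left(8 \right)} = \left(-50083\right) \left(- \frac{4}{3}\right) = \frac{200332}{3}$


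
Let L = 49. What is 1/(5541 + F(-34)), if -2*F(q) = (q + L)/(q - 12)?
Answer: 92/509787 ≈ 0.00018047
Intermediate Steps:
F(q) = -(49 + q)/(2*(-12 + q)) (F(q) = -(q + 49)/(2*(q - 12)) = -(49 + q)/(2*(-12 + q)))
1/(5541 + F(-34)) = 1/(5541 + (-49 - 1*(-34))/(2*(-12 - 34))) = 1/(5541 + (1/2)*(-49 + 34)/(-46)) = 1/(5541 + (1/2)*(-1/46)*(-15)) = 1/(5541 + 15/92) = 1/(509787/92) = 92/509787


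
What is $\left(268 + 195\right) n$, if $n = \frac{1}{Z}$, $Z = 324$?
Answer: $\frac{463}{324} \approx 1.429$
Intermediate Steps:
$n = \frac{1}{324} \approx 0.0030864$
$\left(268 + 195\right) n = \left(268 + 195\right) \frac{1}{324} = 463 \cdot \frac{1}{324} = \frac{463}{324}$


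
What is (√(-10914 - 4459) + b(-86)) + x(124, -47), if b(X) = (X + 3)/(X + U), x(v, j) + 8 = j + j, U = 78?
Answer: -733/8 + I*√15373 ≈ -91.625 + 123.99*I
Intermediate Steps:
x(v, j) = -8 + 2*j (x(v, j) = -8 + (j + j) = -8 + 2*j)
b(X) = (3 + X)/(78 + X) (b(X) = (X + 3)/(X + 78) = (3 + X)/(78 + X))
(√(-10914 - 4459) + b(-86)) + x(124, -47) = (√(-10914 - 4459) + (3 - 86)/(78 - 86)) + (-8 + 2*(-47)) = (√(-15373) - 83/(-8)) + (-8 - 94) = (I*√15373 - ⅛*(-83)) - 102 = (I*√15373 + 83/8) - 102 = (83/8 + I*√15373) - 102 = -733/8 + I*√15373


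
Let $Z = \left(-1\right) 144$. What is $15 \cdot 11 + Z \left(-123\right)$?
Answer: $17877$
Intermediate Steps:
$Z = -144$
$15 \cdot 11 + Z \left(-123\right) = 15 \cdot 11 - -17712 = 165 + 17712 = 17877$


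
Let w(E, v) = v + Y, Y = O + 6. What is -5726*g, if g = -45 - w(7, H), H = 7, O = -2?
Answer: 320656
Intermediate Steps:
Y = 4 (Y = -2 + 6 = 4)
w(E, v) = 4 + v (w(E, v) = v + 4 = 4 + v)
g = -56 (g = -45 - (4 + 7) = -45 - 1*11 = -45 - 11 = -56)
-5726*g = -5726*(-56) = 320656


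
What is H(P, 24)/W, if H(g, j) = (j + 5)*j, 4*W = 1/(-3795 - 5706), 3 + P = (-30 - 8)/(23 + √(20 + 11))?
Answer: -26450784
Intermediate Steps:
P = -3 - 38/(23 + √31) (P = -3 + (-30 - 8)/(23 + √(20 + 11)) = -3 - 38/(23 + √31) ≈ -4.3302)
W = -1/38004 (W = 1/(4*(-3795 - 5706)) = (¼)/(-9501) = (¼)*(-1/9501) = -1/38004 ≈ -2.6313e-5)
H(g, j) = j*(5 + j) (H(g, j) = (5 + j)*j = j*(5 + j))
H(P, 24)/W = (24*(5 + 24))/(-1/38004) = (24*29)*(-38004) = 696*(-38004) = -26450784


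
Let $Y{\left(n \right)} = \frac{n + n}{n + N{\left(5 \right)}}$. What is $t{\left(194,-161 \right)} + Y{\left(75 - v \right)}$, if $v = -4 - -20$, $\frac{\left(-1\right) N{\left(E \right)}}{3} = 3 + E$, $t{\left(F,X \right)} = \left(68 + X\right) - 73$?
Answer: $- \frac{5692}{35} \approx -162.63$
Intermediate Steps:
$t{\left(F,X \right)} = -5 + X$
$N{\left(E \right)} = -9 - 3 E$ ($N{\left(E \right)} = - 3 \left(3 + E\right) = -9 - 3 E$)
$v = 16$ ($v = -4 + 20 = 16$)
$Y{\left(n \right)} = \frac{2 n}{-24 + n}$ ($Y{\left(n \right)} = \frac{n + n}{n - 24} = \frac{2 n}{n - 24} = \frac{2 n}{-24 + n}$)
$t{\left(194,-161 \right)} + Y{\left(75 - v \right)} = \left(-5 - 161\right) + \frac{2 \left(75 - 16\right)}{-24 + \left(75 - 16\right)} = -166 + \frac{2 \left(75 - 16\right)}{-24 + \left(75 - 16\right)} = -166 + 2 \cdot 59 \frac{1}{-24 + 59} = -166 + 2 \cdot 59 \cdot \frac{1}{35} = -166 + \frac{118}{35} = - \frac{5692}{35}$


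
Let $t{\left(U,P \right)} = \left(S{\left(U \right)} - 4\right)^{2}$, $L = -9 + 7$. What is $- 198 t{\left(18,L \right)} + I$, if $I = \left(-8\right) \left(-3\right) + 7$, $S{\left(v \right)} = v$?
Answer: $-38777$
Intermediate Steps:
$L = -2$
$I = 31$ ($I = 24 + 7 = 31$)
$t{\left(U,P \right)} = \left(-4 + U\right)^{2}$ ($t{\left(U,P \right)} = \left(U - 4\right)^{2} = \left(-4 + U\right)^{2}$)
$- 198 t{\left(18,L \right)} + I = - 198 \left(-4 + 18\right)^{2} + 31 = - 198 \cdot 14^{2} + 31 = \left(-198\right) 196 + 31 = -38808 + 31 = -38777$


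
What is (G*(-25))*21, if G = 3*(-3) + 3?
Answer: 3150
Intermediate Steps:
G = -6 (G = -9 + 3 = -6)
(G*(-25))*21 = -6*(-25)*21 = 150*21 = 3150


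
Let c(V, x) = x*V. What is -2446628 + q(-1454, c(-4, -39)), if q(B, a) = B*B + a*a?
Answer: -308176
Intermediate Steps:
c(V, x) = V*x
q(B, a) = B² + a²
-2446628 + q(-1454, c(-4, -39)) = -2446628 + ((-1454)² + (-4*(-39))²) = -2446628 + (2114116 + 156²) = -2446628 + (2114116 + 24336) = -2446628 + 2138452 = -308176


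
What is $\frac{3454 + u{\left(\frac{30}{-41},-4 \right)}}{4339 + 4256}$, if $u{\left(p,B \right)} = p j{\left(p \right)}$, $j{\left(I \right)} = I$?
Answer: $\frac{5807074}{14448195} \approx 0.40192$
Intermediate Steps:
$u{\left(p,B \right)} = p^{2}$ ($u{\left(p,B \right)} = p p = p^{2}$)
$\frac{3454 + u{\left(\frac{30}{-41},-4 \right)}}{4339 + 4256} = \frac{3454 + \left(\frac{30}{-41}\right)^{2}}{4339 + 4256} = \frac{3454 + \left(30 \left(- \frac{1}{41}\right)\right)^{2}}{8595} = \left(3454 + \left(- \frac{30}{41}\right)^{2}\right) \frac{1}{8595} = \left(3454 + \frac{900}{1681}\right) \frac{1}{8595} = \frac{5807074}{1681} \cdot \frac{1}{8595} = \frac{5807074}{14448195}$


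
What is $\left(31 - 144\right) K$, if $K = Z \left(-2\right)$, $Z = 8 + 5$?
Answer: $2938$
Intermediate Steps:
$Z = 13$
$K = -26$ ($K = 13 \left(-2\right) = -26$)
$\left(31 - 144\right) K = \left(31 - 144\right) \left(-26\right) = \left(-113\right) \left(-26\right) = 2938$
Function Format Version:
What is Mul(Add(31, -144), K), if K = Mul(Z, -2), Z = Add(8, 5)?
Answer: 2938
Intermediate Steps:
Z = 13
K = -26 (K = Mul(13, -2) = -26)
Mul(Add(31, -144), K) = Mul(Add(31, -144), -26) = Mul(-113, -26) = 2938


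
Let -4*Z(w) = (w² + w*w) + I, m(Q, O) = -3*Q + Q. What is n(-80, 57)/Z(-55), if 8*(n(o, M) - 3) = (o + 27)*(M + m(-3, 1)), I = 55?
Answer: 221/814 ≈ 0.27150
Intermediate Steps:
m(Q, O) = -2*Q
n(o, M) = 3 + (6 + M)*(27 + o)/8 (n(o, M) = 3 + ((o + 27)*(M - 2*(-3)))/8 = 3 + ((27 + o)*(M + 6))/8 = 3 + ((27 + o)*(6 + M))/8 = 3 + ((6 + M)*(27 + o))/8 = 3 + (6 + M)*(27 + o)/8)
Z(w) = -55/4 - w²/2 (Z(w) = -((w² + w*w) + 55)/4 = -((w² + w²) + 55)/4 = -(2*w² + 55)/4 = -(55 + 2*w²)/4 = -55/4 - w²/2)
n(-80, 57)/Z(-55) = (93/4 + (¾)*(-80) + (27/8)*57 + (⅛)*57*(-80))/(-55/4 - ½*(-55)²) = (93/4 - 60 + 1539/8 - 570)/(-55/4 - ½*3025) = -3315/(8*(-55/4 - 3025/2)) = -3315/(8*(-6105/4)) = -3315/8*(-4/6105) = 221/814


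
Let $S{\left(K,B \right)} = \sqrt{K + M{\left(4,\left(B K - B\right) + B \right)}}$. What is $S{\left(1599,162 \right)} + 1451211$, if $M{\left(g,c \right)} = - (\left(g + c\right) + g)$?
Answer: $1451211 + i \sqrt{257447} \approx 1.4512 \cdot 10^{6} + 507.39 i$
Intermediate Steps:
$M{\left(g,c \right)} = - c - 2 g$ ($M{\left(g,c \right)} = - (\left(c + g\right) + g) = - (c + 2 g) = - c - 2 g$)
$S{\left(K,B \right)} = \sqrt{-8 + K - B K}$ ($S{\left(K,B \right)} = \sqrt{K - \left(8 + B K\right)} = \sqrt{-8 + K - B K}$)
$S{\left(1599,162 \right)} + 1451211 = \sqrt{-8 + 1599 - 162 \cdot 1599} + 1451211 = \sqrt{-8 + 1599 - 259038} + 1451211 = \sqrt{-257447} + 1451211 = i \sqrt{257447} + 1451211 = 1451211 + i \sqrt{257447}$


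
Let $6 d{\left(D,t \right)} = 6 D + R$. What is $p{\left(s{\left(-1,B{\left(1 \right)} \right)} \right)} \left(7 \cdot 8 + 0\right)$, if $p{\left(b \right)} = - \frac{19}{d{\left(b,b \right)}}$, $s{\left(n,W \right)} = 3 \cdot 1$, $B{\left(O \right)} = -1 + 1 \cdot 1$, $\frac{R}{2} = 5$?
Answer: $-228$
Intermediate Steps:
$R = 10$ ($R = 2 \cdot 5 = 10$)
$d{\left(D,t \right)} = \frac{5}{3} + D$ ($d{\left(D,t \right)} = \frac{6 D + 10}{6} = \frac{10 + 6 D}{6} = \frac{5}{3} + D$)
$B{\left(O \right)} = 0$ ($B{\left(O \right)} = -1 + 1 = 0$)
$s{\left(n,W \right)} = 3$
$p{\left(b \right)} = - \frac{19}{\frac{5}{3} + b}$
$p{\left(s{\left(-1,B{\left(1 \right)} \right)} \right)} \left(7 \cdot 8 + 0\right) = - \frac{57}{5 + 3 \cdot 3} \left(7 \cdot 8 + 0\right) = - \frac{57}{5 + 9} \left(56 + 0\right) = - \frac{57}{14} \cdot 56 = \left(-57\right) \frac{1}{14} \cdot 56 = \left(- \frac{57}{14}\right) 56 = -228$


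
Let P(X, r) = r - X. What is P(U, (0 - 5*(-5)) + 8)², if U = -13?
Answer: 2116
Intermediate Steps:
P(U, (0 - 5*(-5)) + 8)² = (((0 - 5*(-5)) + 8) - 1*(-13))² = (((0 + 25) + 8) + 13)² = ((25 + 8) + 13)² = (33 + 13)² = 46² = 2116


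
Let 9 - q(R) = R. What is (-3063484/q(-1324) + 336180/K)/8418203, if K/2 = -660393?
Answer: -21756209174/79683620117499 ≈ -0.00027303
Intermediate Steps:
K = -1320786 (K = 2*(-660393) = -1320786)
q(R) = 9 - R
(-3063484/q(-1324) + 336180/K)/8418203 = (-3063484/(9 - 1*(-1324)) + 336180/(-1320786))/8418203 = (-3063484/(9 + 1324) + 336180*(-1/1320786))*(1/8418203) = (-3063484/1333 - 56030/220131)*(1/8418203) = -21756209174/9465633*1/8418203 = -21756209174/79683620117499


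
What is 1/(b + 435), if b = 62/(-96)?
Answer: 48/20849 ≈ 0.0023023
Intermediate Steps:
b = -31/48 (b = 62*(-1/96) = -31/48 ≈ -0.64583)
1/(b + 435) = 1/(-31/48 + 435) = 1/(20849/48) = 48/20849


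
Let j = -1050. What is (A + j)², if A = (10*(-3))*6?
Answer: 1512900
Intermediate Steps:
A = -180 (A = -30*6 = -180)
(A + j)² = (-180 - 1050)² = (-1230)² = 1512900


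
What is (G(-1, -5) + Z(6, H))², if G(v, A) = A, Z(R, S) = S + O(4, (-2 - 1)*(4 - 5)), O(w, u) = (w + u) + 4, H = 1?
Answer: 49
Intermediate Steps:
O(w, u) = 4 + u + w (O(w, u) = (u + w) + 4 = 4 + u + w)
Z(R, S) = 11 + S (Z(R, S) = S + (4 + (-2 - 1)*(4 - 5) + 4) = S + (4 - 3*(-1) + 4) = S + (4 + 3 + 4) = S + 11 = 11 + S)
(G(-1, -5) + Z(6, H))² = (-5 + (11 + 1))² = (-5 + 12)² = 7² = 49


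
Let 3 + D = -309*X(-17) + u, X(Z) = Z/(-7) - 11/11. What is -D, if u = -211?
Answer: 4588/7 ≈ 655.43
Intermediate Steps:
X(Z) = -1 - Z/7 (X(Z) = Z*(-⅐) - 11*1/11 = -Z/7 - 1 = -1 - Z/7)
D = -4588/7 (D = -3 + (-309*(-1 - ⅐*(-17)) - 211) = -3 + (-309*(-1 + 17/7) - 211) = -3 + (-309*10/7 - 211) = -3 + (-3090/7 - 211) = -3 - 4567/7 = -4588/7 ≈ -655.43)
-D = -1*(-4588/7) = 4588/7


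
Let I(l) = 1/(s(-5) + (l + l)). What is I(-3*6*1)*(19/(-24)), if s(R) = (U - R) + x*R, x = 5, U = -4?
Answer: 19/1440 ≈ 0.013194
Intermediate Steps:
s(R) = -4 + 4*R (s(R) = (-4 - R) + 5*R = -4 + 4*R)
I(l) = 1/(-24 + 2*l) (I(l) = 1/((-4 + 4*(-5)) + (l + l)) = 1/((-4 - 20) + 2*l) = 1/(-24 + 2*l))
I(-3*6*1)*(19/(-24)) = (1/(2*(-12 - 3*6*1)))*(19/(-24)) = (1/(2*(-12 - 18*1)))*(19*(-1/24)) = (1/(2*(-12 - 18)))*(-19/24) = ((½)/(-30))*(-19/24) = ((½)*(-1/30))*(-19/24) = -1/60*(-19/24) = 19/1440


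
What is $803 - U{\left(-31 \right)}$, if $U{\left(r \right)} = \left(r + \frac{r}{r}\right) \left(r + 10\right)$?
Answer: $173$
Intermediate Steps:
$U{\left(r \right)} = \left(1 + r\right) \left(10 + r\right)$ ($U{\left(r \right)} = \left(r + 1\right) \left(10 + r\right) = \left(1 + r\right) \left(10 + r\right)$)
$803 - U{\left(-31 \right)} = 803 - \left(10 + \left(-31\right)^{2} + 11 \left(-31\right)\right) = 803 - \left(10 + 961 - 341\right) = 803 - 630 = 173$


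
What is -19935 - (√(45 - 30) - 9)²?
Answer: -20031 + 18*√15 ≈ -19961.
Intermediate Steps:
-19935 - (√(45 - 30) - 9)² = -19935 - (√15 - 9)² = -19935 - (-9 + √15)²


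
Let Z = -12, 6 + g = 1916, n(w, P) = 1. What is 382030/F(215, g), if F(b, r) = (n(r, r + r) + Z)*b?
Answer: -6946/43 ≈ -161.53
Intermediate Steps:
g = 1910 (g = -6 + 1916 = 1910)
F(b, r) = -11*b (F(b, r) = (1 - 12)*b = -11*b)
382030/F(215, g) = 382030/((-11*215)) = 382030/(-2365) = 382030*(-1/2365) = -6946/43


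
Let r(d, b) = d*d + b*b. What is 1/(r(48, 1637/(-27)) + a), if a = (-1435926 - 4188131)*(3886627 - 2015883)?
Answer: -729/7669933573290047 ≈ -9.5046e-14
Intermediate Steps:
a = -10521170888408 (a = -5624057*1870744 = -10521170888408)
r(d, b) = b² + d² (r(d, b) = d² + b² = b² + d²)
1/(r(48, 1637/(-27)) + a) = 1/(((1637/(-27))² + 48²) - 10521170888408) = 1/(((1637*(-1/27))² + 2304) - 10521170888408) = 1/(((-1637/27)² + 2304) - 10521170888408) = 1/((2679769/729 + 2304) - 10521170888408) = 1/(4359385/729 - 10521170888408) = 1/(-7669933573290047/729) = -729/7669933573290047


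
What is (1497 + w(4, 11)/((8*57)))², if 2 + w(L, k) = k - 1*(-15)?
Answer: 809061136/361 ≈ 2.2412e+6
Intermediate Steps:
w(L, k) = 13 + k (w(L, k) = -2 + (k - 1*(-15)) = -2 + (k + 15) = -2 + (15 + k) = 13 + k)
(1497 + w(4, 11)/((8*57)))² = (1497 + (13 + 11)/((8*57)))² = (1497 + 24/456)² = (1497 + 24*(1/456))² = (1497 + 1/19)² = (28444/19)² = 809061136/361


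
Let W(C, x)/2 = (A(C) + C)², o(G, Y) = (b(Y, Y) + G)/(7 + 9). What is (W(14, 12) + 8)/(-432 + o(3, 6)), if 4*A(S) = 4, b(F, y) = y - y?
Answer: -7328/6909 ≈ -1.0606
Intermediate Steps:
b(F, y) = 0
A(S) = 1 (A(S) = (¼)*4 = 1)
o(G, Y) = G/16 (o(G, Y) = (0 + G)/(7 + 9) = G/16)
W(C, x) = 2*(1 + C)²
(W(14, 12) + 8)/(-432 + o(3, 6)) = (2*(1 + 14)² + 8)/(-432 + (1/16)*3) = (2*15² + 8)/(-432 + 3/16) = (2*225 + 8)/(-6909/16) = (450 + 8)*(-16/6909) = 458*(-16/6909) = -7328/6909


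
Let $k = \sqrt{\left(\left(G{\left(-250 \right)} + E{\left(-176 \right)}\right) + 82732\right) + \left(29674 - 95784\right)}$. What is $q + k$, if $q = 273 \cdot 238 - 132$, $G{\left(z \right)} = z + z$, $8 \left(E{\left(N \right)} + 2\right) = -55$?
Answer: $64842 + \frac{\sqrt{257810}}{4} \approx 64969.0$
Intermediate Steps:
$E{\left(N \right)} = - \frac{71}{8}$ ($E{\left(N \right)} = -2 + \frac{1}{8} \left(-55\right) = -2 - \frac{55}{8} = - \frac{71}{8}$)
$G{\left(z \right)} = 2 z$
$q = 64842$ ($q = 64974 - 132 = 64842$)
$k = \frac{\sqrt{257810}}{4}$ ($k = \sqrt{\left(\left(2 \left(-250\right) - \frac{71}{8}\right) + 82732\right) + \left(29674 - 95784\right)} = \sqrt{\left(\left(-500 - \frac{71}{8}\right) + 82732\right) + \left(29674 - 95784\right)} = \sqrt{\left(- \frac{4071}{8} + 82732\right) - 66110} = \sqrt{\frac{657785}{8} - 66110} = \sqrt{\frac{128905}{8}} = \frac{\sqrt{257810}}{4} \approx 126.94$)
$q + k = 64842 + \frac{\sqrt{257810}}{4}$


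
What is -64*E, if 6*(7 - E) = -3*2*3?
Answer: -640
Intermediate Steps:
E = 10 (E = 7 - (-3*2)*3/6 = 7 - (-1)*3 = 7 - 1/6*(-18) = 7 + 3 = 10)
-64*E = -64*10 = -640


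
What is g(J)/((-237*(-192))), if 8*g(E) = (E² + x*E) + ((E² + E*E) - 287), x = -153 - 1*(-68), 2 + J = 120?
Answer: 3495/40448 ≈ 0.086407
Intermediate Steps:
J = 118 (J = -2 + 120 = 118)
x = -85 (x = -153 + 68 = -85)
g(E) = -287/8 - 85*E/8 + 3*E²/8 (g(E) = ((E² - 85*E) + ((E² + E*E) - 287))/8 = ((E² - 85*E) + ((E² + E²) - 287))/8 = ((E² - 85*E) + (2*E² - 287))/8 = ((E² - 85*E) + (-287 + 2*E²))/8 = (-287 - 85*E + 3*E²)/8 = -287/8 - 85*E/8 + 3*E²/8)
g(J)/((-237*(-192))) = (-287/8 - 85/8*118 + (3/8)*118²)/((-237*(-192))) = (-287/8 - 5015/4 + (3/8)*13924)/45504 = (-287/8 - 5015/4 + 10443/2)*(1/45504) = (31455/8)*(1/45504) = 3495/40448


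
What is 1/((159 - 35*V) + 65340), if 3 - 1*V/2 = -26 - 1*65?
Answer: 1/58919 ≈ 1.6972e-5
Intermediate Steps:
V = 188 (V = 6 - 2*(-26 - 1*65) = 6 - 2*(-26 - 65) = 6 - 2*(-91) = 6 + 182 = 188)
1/((159 - 35*V) + 65340) = 1/((159 - 35*188) + 65340) = 1/((159 - 6580) + 65340) = 1/(-6421 + 65340) = 1/58919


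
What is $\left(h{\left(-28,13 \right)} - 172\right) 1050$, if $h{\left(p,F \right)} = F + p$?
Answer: $-196350$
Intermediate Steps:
$\left(h{\left(-28,13 \right)} - 172\right) 1050 = \left(\left(13 - 28\right) - 172\right) 1050 = \left(-15 - 172\right) 1050 = \left(-187\right) 1050 = -196350$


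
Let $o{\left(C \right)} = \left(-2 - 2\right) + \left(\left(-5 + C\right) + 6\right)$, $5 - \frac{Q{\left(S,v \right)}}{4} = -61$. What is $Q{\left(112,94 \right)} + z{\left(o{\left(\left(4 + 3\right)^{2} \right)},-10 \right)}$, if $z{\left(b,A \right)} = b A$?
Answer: $-196$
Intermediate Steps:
$Q{\left(S,v \right)} = 264$ ($Q{\left(S,v \right)} = 20 - -244 = 20 + 244 = 264$)
$o{\left(C \right)} = -3 + C$ ($o{\left(C \right)} = -4 + \left(1 + C\right) = -3 + C$)
$z{\left(b,A \right)} = A b$
$Q{\left(112,94 \right)} + z{\left(o{\left(\left(4 + 3\right)^{2} \right)},-10 \right)} = 264 - 10 \left(-3 + \left(4 + 3\right)^{2}\right) = 264 - 10 \left(-3 + 7^{2}\right) = 264 - 10 \left(-3 + 49\right) = 264 - 460 = -196$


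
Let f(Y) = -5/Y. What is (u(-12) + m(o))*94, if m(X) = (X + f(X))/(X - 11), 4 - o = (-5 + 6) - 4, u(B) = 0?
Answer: -1034/7 ≈ -147.71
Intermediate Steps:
o = 7 (o = 4 - ((-5 + 6) - 4) = 4 - (1 - 4) = 4 - 1*(-3) = 4 + 3 = 7)
m(X) = (X - 5/X)/(-11 + X) (m(X) = (X - 5/X)/(X - 11) = (X - 5/X)/(-11 + X))
(u(-12) + m(o))*94 = (0 + (-5 + 7**2)/(7*(-11 + 7)))*94 = (0 + (1/7)*(-5 + 49)/(-4))*94 = (0 + (1/7)*(-1/4)*44)*94 = (0 - 11/7)*94 = -11/7*94 = -1034/7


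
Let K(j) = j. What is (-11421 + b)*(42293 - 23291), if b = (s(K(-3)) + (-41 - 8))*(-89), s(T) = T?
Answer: -129080586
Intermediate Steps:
b = 4628 (b = (-3 + (-41 - 8))*(-89) = (-3 - 49)*(-89) = -52*(-89) = 4628)
(-11421 + b)*(42293 - 23291) = (-11421 + 4628)*(42293 - 23291) = -6793*19002 = -129080586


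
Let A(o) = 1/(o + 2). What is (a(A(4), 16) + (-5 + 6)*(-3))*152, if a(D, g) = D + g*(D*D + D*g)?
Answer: 55100/9 ≈ 6122.2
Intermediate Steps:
A(o) = 1/(2 + o)
a(D, g) = D + g*(D² + D*g)
(a(A(4), 16) + (-5 + 6)*(-3))*152 = ((1 + 16² + 16/(2 + 4))/(2 + 4) + (-5 + 6)*(-3))*152 = ((1 + 256 + 16/6)/6 + 1*(-3))*152 = ((1 + 256 + (⅙)*16)/6 - 3)*152 = ((1 + 256 + 8/3)/6 - 3)*152 = ((⅙)*(779/3) - 3)*152 = (779/18 - 3)*152 = (725/18)*152 = 55100/9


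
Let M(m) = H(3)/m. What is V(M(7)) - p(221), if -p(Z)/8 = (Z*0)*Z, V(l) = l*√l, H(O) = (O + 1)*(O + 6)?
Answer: 216*√7/49 ≈ 11.663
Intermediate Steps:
H(O) = (1 + O)*(6 + O)
M(m) = 36/m (M(m) = (6 + 3² + 7*3)/m = (6 + 9 + 21)/m = 36/m)
V(l) = l^(3/2)
p(Z) = 0 (p(Z) = -8*Z*0*Z = -0*Z = -8*0 = 0)
V(M(7)) - p(221) = (36/7)^(3/2) - 1*0 = (36*(⅐))^(3/2) + 0 = (36/7)^(3/2) + 0 = 216*√7/49 + 0 = 216*√7/49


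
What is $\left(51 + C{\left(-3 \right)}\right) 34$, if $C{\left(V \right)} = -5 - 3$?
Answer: $1462$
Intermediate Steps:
$C{\left(V \right)} = -8$ ($C{\left(V \right)} = -5 - 3 = -8$)
$\left(51 + C{\left(-3 \right)}\right) 34 = \left(51 - 8\right) 34 = 43 \cdot 34 = 1462$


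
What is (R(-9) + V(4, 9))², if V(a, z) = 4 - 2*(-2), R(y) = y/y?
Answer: 81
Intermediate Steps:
R(y) = 1
V(a, z) = 8 (V(a, z) = 4 + 4 = 8)
(R(-9) + V(4, 9))² = (1 + 8)² = 9² = 81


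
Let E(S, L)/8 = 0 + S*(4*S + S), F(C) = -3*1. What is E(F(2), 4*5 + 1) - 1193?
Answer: -833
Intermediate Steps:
F(C) = -3
E(S, L) = 40*S² (E(S, L) = 8*(0 + S*(4*S + S)) = 8*(0 + S*(5*S)) = 8*(0 + 5*S²) = 8*(5*S²) = 40*S²)
E(F(2), 4*5 + 1) - 1193 = 40*(-3)² - 1193 = 40*9 - 1193 = 360 - 1193 = -833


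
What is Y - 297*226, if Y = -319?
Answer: -67441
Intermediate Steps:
Y - 297*226 = -319 - 297*226 = -319 - 67122 = -67441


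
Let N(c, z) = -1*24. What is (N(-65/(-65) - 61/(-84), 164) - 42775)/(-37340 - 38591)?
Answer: 42799/75931 ≈ 0.56366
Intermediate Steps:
N(c, z) = -24
(N(-65/(-65) - 61/(-84), 164) - 42775)/(-37340 - 38591) = (-24 - 42775)/(-37340 - 38591) = -42799/(-75931) = -42799*(-1/75931) = 42799/75931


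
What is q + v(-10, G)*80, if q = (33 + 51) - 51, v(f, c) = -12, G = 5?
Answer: -927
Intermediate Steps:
q = 33 (q = 84 - 51 = 33)
q + v(-10, G)*80 = 33 - 12*80 = 33 - 960 = -927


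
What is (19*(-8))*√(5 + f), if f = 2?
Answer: -152*√7 ≈ -402.15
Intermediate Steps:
(19*(-8))*√(5 + f) = (19*(-8))*√(5 + 2) = -152*√7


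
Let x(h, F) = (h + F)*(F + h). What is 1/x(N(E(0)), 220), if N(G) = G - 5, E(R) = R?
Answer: 1/46225 ≈ 2.1633e-5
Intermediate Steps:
N(G) = -5 + G
x(h, F) = (F + h)**2 (x(h, F) = (F + h)*(F + h) = (F + h)**2)
1/x(N(E(0)), 220) = 1/((220 + (-5 + 0))**2) = 1/((220 - 5)**2) = 1/(215**2) = 1/46225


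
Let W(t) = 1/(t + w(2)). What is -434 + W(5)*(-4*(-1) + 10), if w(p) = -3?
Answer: -427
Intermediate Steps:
W(t) = 1/(-3 + t) (W(t) = 1/(t - 3) = 1/(-3 + t))
-434 + W(5)*(-4*(-1) + 10) = -434 + (-4*(-1) + 10)/(-3 + 5) = -434 + (4 + 10)/2 = -434 + (½)*14 = -434 + 7 = -427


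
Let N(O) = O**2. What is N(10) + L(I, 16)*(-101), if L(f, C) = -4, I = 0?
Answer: 504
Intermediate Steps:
N(10) + L(I, 16)*(-101) = 10**2 - 4*(-101) = 100 + 404 = 504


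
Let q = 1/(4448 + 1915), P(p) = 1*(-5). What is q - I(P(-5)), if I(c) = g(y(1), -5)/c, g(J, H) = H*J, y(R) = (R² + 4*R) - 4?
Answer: -6362/6363 ≈ -0.99984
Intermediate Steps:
P(p) = -5
y(R) = -4 + R² + 4*R
q = 1/6363 ≈ 0.00015716
I(c) = -5/c (I(c) = (-5*(-4 + 1² + 4*1))/c = (-5*(-4 + 1 + 4))/c = (-5*1)/c = -5/c)
q - I(P(-5)) = 1/6363 - (-5)/(-5) = 1/6363 - (-5)*(-1)/5 = 1/6363 - 1*1 = 1/6363 - 1 = -6362/6363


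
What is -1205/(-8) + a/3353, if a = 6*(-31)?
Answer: 4038877/26824 ≈ 150.57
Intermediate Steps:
a = -186
-1205/(-8) + a/3353 = -1205/(-8) - 186/3353 = -1205*(-1/8) - 186*1/3353 = 1205/8 - 186/3353 = 4038877/26824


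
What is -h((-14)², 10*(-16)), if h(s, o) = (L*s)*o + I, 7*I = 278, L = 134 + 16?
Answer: 32927722/7 ≈ 4.7040e+6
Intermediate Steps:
L = 150
I = 278/7 (I = (⅐)*278 = 278/7 ≈ 39.714)
h(s, o) = 278/7 + 150*o*s (h(s, o) = (150*s)*o + 278/7 = 150*o*s + 278/7 = 278/7 + 150*o*s)
-h((-14)², 10*(-16)) = -(278/7 + 150*(10*(-16))*(-14)²) = -(278/7 + 150*(-160)*196) = -(278/7 - 4704000) = -1*(-32927722/7) = 32927722/7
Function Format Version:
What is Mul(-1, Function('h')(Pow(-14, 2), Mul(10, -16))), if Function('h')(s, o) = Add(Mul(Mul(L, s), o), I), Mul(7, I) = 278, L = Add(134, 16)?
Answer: Rational(32927722, 7) ≈ 4.7040e+6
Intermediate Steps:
L = 150
I = Rational(278, 7) (I = Mul(Rational(1, 7), 278) = Rational(278, 7) ≈ 39.714)
Function('h')(s, o) = Add(Rational(278, 7), Mul(150, o, s)) (Function('h')(s, o) = Add(Mul(Mul(150, s), o), Rational(278, 7)) = Add(Mul(150, o, s), Rational(278, 7)) = Add(Rational(278, 7), Mul(150, o, s)))
Mul(-1, Function('h')(Pow(-14, 2), Mul(10, -16))) = Mul(-1, Add(Rational(278, 7), Mul(150, Mul(10, -16), Pow(-14, 2)))) = Mul(-1, Add(Rational(278, 7), Mul(150, -160, 196))) = Mul(-1, Add(Rational(278, 7), -4704000)) = Mul(-1, Rational(-32927722, 7)) = Rational(32927722, 7)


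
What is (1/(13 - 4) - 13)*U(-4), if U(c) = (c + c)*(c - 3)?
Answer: -6496/9 ≈ -721.78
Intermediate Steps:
U(c) = 2*c*(-3 + c) (U(c) = (2*c)*(-3 + c) = 2*c*(-3 + c))
(1/(13 - 4) - 13)*U(-4) = (1/(13 - 4) - 13)*(2*(-4)*(-3 - 4)) = (1/9 - 13)*(2*(-4)*(-7)) = (⅑ - 13)*56 = -116/9*56 = -6496/9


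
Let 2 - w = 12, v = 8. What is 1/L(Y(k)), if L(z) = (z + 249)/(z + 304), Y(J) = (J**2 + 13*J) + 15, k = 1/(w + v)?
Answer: 1251/1031 ≈ 1.2134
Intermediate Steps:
w = -10 (w = 2 - 1*12 = 2 - 12 = -10)
k = -1/2 (k = 1/(-10 + 8) = 1/(-2) = -1/2 ≈ -0.50000)
Y(J) = 15 + J**2 + 13*J
L(z) = (249 + z)/(304 + z)
1/L(Y(k)) = 1/((249 + (15 + (-1/2)**2 + 13*(-1/2)))/(304 + (15 + (-1/2)**2 + 13*(-1/2)))) = 1/((249 + (15 + 1/4 - 13/2))/(304 + (15 + 1/4 - 13/2))) = 1/((249 + 35/4)/(304 + 35/4)) = 1/((1031/4)/(1251/4)) = 1/((4/1251)*(1031/4)) = 1/(1031/1251) = 1251/1031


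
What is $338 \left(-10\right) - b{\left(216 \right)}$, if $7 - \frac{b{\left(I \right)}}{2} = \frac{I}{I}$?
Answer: $-3392$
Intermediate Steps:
$b{\left(I \right)} = 12$ ($b{\left(I \right)} = 14 - 2 \frac{I}{I} = 14 - 2 = 12$)
$338 \left(-10\right) - b{\left(216 \right)} = 338 \left(-10\right) - 12 = -3380 - 12 = -3392$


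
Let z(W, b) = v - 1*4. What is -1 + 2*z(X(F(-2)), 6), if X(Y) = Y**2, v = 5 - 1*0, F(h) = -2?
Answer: 1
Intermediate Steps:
v = 5 (v = 5 + 0 = 5)
z(W, b) = 1 (z(W, b) = 5 - 1*4 = 5 - 4 = 1)
-1 + 2*z(X(F(-2)), 6) = -1 + 2*1 = -1 + 2 = 1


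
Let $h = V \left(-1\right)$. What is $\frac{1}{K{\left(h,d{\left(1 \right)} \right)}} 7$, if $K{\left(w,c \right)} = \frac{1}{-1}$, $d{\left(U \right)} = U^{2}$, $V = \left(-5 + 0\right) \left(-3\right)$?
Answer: $-7$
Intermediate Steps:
$V = 15$ ($V = \left(-5\right) \left(-3\right) = 15$)
$h = -15$ ($h = 15 \left(-1\right) = -15$)
$K{\left(w,c \right)} = -1$
$\frac{1}{K{\left(h,d{\left(1 \right)} \right)}} 7 = \frac{1}{-1} \cdot 7 = \left(-1\right) 7 = -7$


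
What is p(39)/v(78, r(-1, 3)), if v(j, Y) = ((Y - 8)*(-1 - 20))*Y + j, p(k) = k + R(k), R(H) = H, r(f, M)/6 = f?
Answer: -13/281 ≈ -0.046263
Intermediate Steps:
r(f, M) = 6*f
p(k) = 2*k (p(k) = k + k = 2*k)
v(j, Y) = j + Y*(168 - 21*Y) (v(j, Y) = ((-8 + Y)*(-21))*Y + j = (168 - 21*Y)*Y + j = Y*(168 - 21*Y) + j = j + Y*(168 - 21*Y))
p(39)/v(78, r(-1, 3)) = (2*39)/(78 - 21*(6*(-1))**2 + 168*(6*(-1))) = 78/(78 - 21*(-6)**2 + 168*(-6)) = 78/(78 - 21*36 - 1008) = 78/(78 - 756 - 1008) = 78/(-1686) = 78*(-1/1686) = -13/281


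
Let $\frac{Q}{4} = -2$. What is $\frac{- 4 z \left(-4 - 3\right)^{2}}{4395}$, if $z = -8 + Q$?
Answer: $\frac{3136}{4395} \approx 0.71354$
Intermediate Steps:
$Q = -8$ ($Q = 4 \left(-2\right) = -8$)
$z = -16$ ($z = -8 - 8 = -16$)
$\frac{- 4 z \left(-4 - 3\right)^{2}}{4395} = \frac{\left(-4\right) \left(-16\right) \left(-4 - 3\right)^{2}}{4395} = 64 \left(-7\right)^{2} \cdot \frac{1}{4395} = 64 \cdot 49 \cdot \frac{1}{4395} = 3136 \cdot \frac{1}{4395} = \frac{3136}{4395}$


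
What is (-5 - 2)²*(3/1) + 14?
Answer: 161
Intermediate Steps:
(-5 - 2)²*(3/1) + 14 = (-7)²*(3*1) + 14 = 49*3 + 14 = 147 + 14 = 161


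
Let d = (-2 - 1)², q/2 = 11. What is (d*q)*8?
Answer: 1584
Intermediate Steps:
q = 22 (q = 2*11 = 22)
d = 9 (d = (-3)² = 9)
(d*q)*8 = (9*22)*8 = 198*8 = 1584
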